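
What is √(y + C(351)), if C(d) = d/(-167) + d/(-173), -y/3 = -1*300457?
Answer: 11*√6217866155991/28891 ≈ 949.40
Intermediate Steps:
y = 901371 (y = -(-3)*300457 = -3*(-300457) = 901371)
C(d) = -340*d/28891 (C(d) = d*(-1/167) + d*(-1/173) = -d/167 - d/173 = -340*d/28891)
√(y + C(351)) = √(901371 - 340/28891*351) = √(901371 - 119340/28891) = √(26041390221/28891) = 11*√6217866155991/28891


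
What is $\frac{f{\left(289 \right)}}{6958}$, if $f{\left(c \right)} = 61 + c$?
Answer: $\frac{25}{497} \approx 0.050302$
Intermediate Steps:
$\frac{f{\left(289 \right)}}{6958} = \frac{61 + 289}{6958} = 350 \cdot \frac{1}{6958} = \frac{25}{497}$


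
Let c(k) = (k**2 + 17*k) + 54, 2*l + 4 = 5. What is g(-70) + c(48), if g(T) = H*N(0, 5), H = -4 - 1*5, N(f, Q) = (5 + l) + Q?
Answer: 6159/2 ≈ 3079.5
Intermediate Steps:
l = 1/2 (l = -2 + (1/2)*5 = -2 + 5/2 = 1/2 ≈ 0.50000)
N(f, Q) = 11/2 + Q (N(f, Q) = (5 + 1/2) + Q = 11/2 + Q)
c(k) = 54 + k**2 + 17*k
H = -9 (H = -4 - 5 = -9)
g(T) = -189/2 (g(T) = -9*(11/2 + 5) = -9*21/2 = -189/2)
g(-70) + c(48) = -189/2 + (54 + 48**2 + 17*48) = -189/2 + (54 + 2304 + 816) = -189/2 + 3174 = 6159/2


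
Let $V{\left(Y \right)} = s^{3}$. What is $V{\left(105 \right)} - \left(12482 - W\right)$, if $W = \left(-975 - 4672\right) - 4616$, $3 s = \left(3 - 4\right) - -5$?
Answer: $- \frac{614051}{27} \approx -22743.0$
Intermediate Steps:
$s = \frac{4}{3}$ ($s = \frac{\left(3 - 4\right) - -5}{3} = \frac{-1 + 5}{3} = \frac{1}{3} \cdot 4 = \frac{4}{3} \approx 1.3333$)
$W = -10263$ ($W = \left(-975 - 4672\right) - 4616 = -5647 - 4616 = -10263$)
$V{\left(Y \right)} = \frac{64}{27}$ ($V{\left(Y \right)} = \left(\frac{4}{3}\right)^{3} = \frac{64}{27}$)
$V{\left(105 \right)} - \left(12482 - W\right) = \frac{64}{27} - \left(12482 - -10263\right) = \frac{64}{27} - \left(12482 + 10263\right) = \frac{64}{27} - 22745 = - \frac{614051}{27}$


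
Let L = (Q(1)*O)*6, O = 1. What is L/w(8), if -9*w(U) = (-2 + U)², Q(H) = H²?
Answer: -3/2 ≈ -1.5000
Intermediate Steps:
w(U) = -(-2 + U)²/9
L = 6 (L = (1²*1)*6 = (1*1)*6 = 1*6 = 6)
L/w(8) = 6/((-(-2 + 8)²/9)) = 6/((-⅑*6²)) = 6/((-⅑*36)) = 6/(-4) = 6*(-¼) = -3/2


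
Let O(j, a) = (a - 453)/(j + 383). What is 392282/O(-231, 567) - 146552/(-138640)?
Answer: 27193043197/51990 ≈ 5.2304e+5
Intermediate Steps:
O(j, a) = (-453 + a)/(383 + j)
392282/O(-231, 567) - 146552/(-138640) = 392282/(((-453 + 567)/(383 - 231))) - 146552/(-138640) = 392282/((114/152)) - 146552*(-1/138640) = 392282/(((1/152)*114)) + 18319/17330 = 392282/(¾) + 18319/17330 = 392282*(4/3) + 18319/17330 = 1569128/3 + 18319/17330 = 27193043197/51990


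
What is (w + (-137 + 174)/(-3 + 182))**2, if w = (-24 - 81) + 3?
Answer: 332004841/32041 ≈ 10362.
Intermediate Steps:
w = -102 (w = -105 + 3 = -102)
(w + (-137 + 174)/(-3 + 182))**2 = (-102 + (-137 + 174)/(-3 + 182))**2 = (-102 + 37/179)**2 = (-18221/179)**2 = 332004841/32041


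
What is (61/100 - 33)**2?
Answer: 10491121/10000 ≈ 1049.1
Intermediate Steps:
(61/100 - 33)**2 = (-3239/100)**2 = 10491121/10000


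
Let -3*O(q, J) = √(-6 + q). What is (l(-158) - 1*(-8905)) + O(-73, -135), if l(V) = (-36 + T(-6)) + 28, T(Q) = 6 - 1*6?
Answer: 8897 - I*√79/3 ≈ 8897.0 - 2.9627*I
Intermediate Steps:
T(Q) = 0 (T(Q) = 6 - 6 = 0)
l(V) = -8 (l(V) = (-36 + 0) + 28 = -36 + 28 = -8)
O(q, J) = -√(-6 + q)/3
(l(-158) - 1*(-8905)) + O(-73, -135) = (-8 - 1*(-8905)) - √(-6 - 73)/3 = (-8 + 8905) - I*√79/3 = 8897 - I*√79/3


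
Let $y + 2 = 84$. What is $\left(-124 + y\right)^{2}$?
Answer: $1764$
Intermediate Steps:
$y = 82$ ($y = -2 + 84 = 82$)
$\left(-124 + y\right)^{2} = \left(-124 + 82\right)^{2} = \left(-42\right)^{2} = 1764$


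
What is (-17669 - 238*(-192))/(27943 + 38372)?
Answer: 28027/66315 ≈ 0.42263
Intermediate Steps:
(-17669 - 238*(-192))/(27943 + 38372) = (-17669 + 45696)/66315 = 28027*(1/66315) = 28027/66315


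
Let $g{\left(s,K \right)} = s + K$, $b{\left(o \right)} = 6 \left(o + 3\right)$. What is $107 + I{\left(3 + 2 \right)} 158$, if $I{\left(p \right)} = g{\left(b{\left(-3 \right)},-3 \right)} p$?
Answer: $-2263$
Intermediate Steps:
$b{\left(o \right)} = 18 + 6 o$ ($b{\left(o \right)} = 6 \left(3 + o\right) = 18 + 6 o$)
$g{\left(s,K \right)} = K + s$
$I{\left(p \right)} = - 3 p$ ($I{\left(p \right)} = \left(-3 + \left(18 + 6 \left(-3\right)\right)\right) p = \left(-3 + \left(18 - 18\right)\right) p = \left(-3 + 0\right) p = - 3 p$)
$107 + I{\left(3 + 2 \right)} 158 = 107 + - 3 \left(3 + 2\right) 158 = 107 + \left(-3\right) 5 \cdot 158 = 107 - 2370 = -2263$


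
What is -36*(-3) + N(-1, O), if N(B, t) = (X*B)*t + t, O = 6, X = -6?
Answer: 150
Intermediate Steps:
N(B, t) = t - 6*B*t (N(B, t) = (-6*B)*t + t = -6*B*t + t = t - 6*B*t)
-36*(-3) + N(-1, O) = -36*(-3) + 6*(1 - 6*(-1)) = 108 + 6*(1 + 6) = 108 + 6*7 = 108 + 42 = 150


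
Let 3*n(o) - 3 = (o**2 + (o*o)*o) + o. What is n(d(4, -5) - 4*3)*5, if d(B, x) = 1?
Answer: -2030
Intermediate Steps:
n(o) = 1 + o/3 + o**2/3 + o**3/3 (n(o) = 1 + ((o**2 + (o*o)*o) + o)/3 = 1 + ((o**2 + o**2*o) + o)/3 = 1 + ((o**2 + o**3) + o)/3 = 1 + (o + o**2 + o**3)/3 = 1 + (o/3 + o**2/3 + o**3/3) = 1 + o/3 + o**2/3 + o**3/3)
n(d(4, -5) - 4*3)*5 = (1 + (1 - 4*3)/3 + (1 - 4*3)**2/3 + (1 - 4*3)**3/3)*5 = (1 + (1 - 12)/3 + (1 - 12)**2/3 + (1 - 12)**3/3)*5 = (1 + (1/3)*(-11) + (1/3)*(-11)**2 + (1/3)*(-11)**3)*5 = (1 - 11/3 + (1/3)*121 + (1/3)*(-1331))*5 = (1 - 11/3 + 121/3 - 1331/3)*5 = -406*5 = -2030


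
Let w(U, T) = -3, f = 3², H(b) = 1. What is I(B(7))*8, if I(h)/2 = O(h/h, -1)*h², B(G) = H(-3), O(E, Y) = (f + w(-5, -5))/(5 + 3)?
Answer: 12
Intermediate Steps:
f = 9
O(E, Y) = ¾ (O(E, Y) = (9 - 3)/(5 + 3) = 6/8 = 6*(⅛) = ¾)
B(G) = 1
I(h) = 3*h²/2 (I(h) = 2*(3*h²/4) = 3*h²/2)
I(B(7))*8 = ((3/2)*1²)*8 = ((3/2)*1)*8 = (3/2)*8 = 12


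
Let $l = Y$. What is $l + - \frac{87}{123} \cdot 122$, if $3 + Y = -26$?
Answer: $- \frac{4727}{41} \approx -115.29$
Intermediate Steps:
$Y = -29$ ($Y = -3 - 26 = -29$)
$l = -29$
$l + - \frac{87}{123} \cdot 122 = -29 + - \frac{87}{123} \cdot 122 = -29 + \left(-87\right) \frac{1}{123} \cdot 122 = -29 - \frac{3538}{41} = - \frac{4727}{41}$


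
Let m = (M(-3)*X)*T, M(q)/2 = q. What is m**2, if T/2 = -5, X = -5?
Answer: 90000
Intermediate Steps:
T = -10 (T = 2*(-5) = -10)
M(q) = 2*q
m = -300 (m = ((2*(-3))*(-5))*(-10) = -6*(-5)*(-10) = 30*(-10) = -300)
m**2 = (-300)**2 = 90000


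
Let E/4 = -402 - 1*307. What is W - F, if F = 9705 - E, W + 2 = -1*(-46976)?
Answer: 34433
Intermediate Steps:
E = -2836 (E = 4*(-402 - 1*307) = 4*(-402 - 307) = 4*(-709) = -2836)
W = 46974 (W = -2 - 1*(-46976) = -2 + 46976 = 46974)
F = 12541 (F = 9705 - 1*(-2836) = 9705 + 2836 = 12541)
W - F = 46974 - 1*12541 = 46974 - 12541 = 34433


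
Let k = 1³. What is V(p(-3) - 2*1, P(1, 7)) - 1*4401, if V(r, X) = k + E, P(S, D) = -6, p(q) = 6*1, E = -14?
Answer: -4414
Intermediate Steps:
p(q) = 6
k = 1
V(r, X) = -13 (V(r, X) = 1 - 14 = -13)
V(p(-3) - 2*1, P(1, 7)) - 1*4401 = -13 - 1*4401 = -13 - 4401 = -4414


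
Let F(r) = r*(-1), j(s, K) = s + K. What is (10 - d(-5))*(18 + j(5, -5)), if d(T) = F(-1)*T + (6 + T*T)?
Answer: -288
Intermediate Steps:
j(s, K) = K + s
F(r) = -r
d(T) = 6 + T + T² (d(T) = (-1*(-1))*T + (6 + T*T) = 1*T + (6 + T²) = T + (6 + T²) = 6 + T + T²)
(10 - d(-5))*(18 + j(5, -5)) = (10 - (6 - 5 + (-5)²))*(18 + (-5 + 5)) = (10 - (6 - 5 + 25))*(18 + 0) = (10 - 1*26)*18 = (10 - 26)*18 = -16*18 = -288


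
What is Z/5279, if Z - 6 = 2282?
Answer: 2288/5279 ≈ 0.43342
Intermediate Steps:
Z = 2288 (Z = 6 + 2282 = 2288)
Z/5279 = 2288/5279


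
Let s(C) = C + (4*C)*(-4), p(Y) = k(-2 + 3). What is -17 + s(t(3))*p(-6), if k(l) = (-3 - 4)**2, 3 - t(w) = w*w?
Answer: 4393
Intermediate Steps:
t(w) = 3 - w**2 (t(w) = 3 - w*w = 3 - w**2)
k(l) = 49 (k(l) = (-7)**2 = 49)
p(Y) = 49
s(C) = -15*C (s(C) = C - 16*C = -15*C)
-17 + s(t(3))*p(-6) = -17 - 15*(3 - 1*3**2)*49 = -17 - 15*(3 - 1*9)*49 = -17 - 15*(3 - 9)*49 = -17 - 15*(-6)*49 = -17 + 90*49 = -17 + 4410 = 4393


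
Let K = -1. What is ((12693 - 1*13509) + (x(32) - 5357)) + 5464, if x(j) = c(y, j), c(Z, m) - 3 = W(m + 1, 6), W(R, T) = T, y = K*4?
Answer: -700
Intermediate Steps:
y = -4 (y = -1*4 = -4)
c(Z, m) = 9 (c(Z, m) = 3 + 6 = 9)
x(j) = 9
((12693 - 1*13509) + (x(32) - 5357)) + 5464 = ((12693 - 1*13509) + (9 - 5357)) + 5464 = ((12693 - 13509) - 5348) + 5464 = (-816 - 5348) + 5464 = -6164 + 5464 = -700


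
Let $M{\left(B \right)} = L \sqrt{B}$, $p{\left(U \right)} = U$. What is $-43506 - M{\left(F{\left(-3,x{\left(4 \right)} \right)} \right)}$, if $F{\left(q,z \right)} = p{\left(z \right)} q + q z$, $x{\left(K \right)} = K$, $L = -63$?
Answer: $-43506 + 126 i \sqrt{6} \approx -43506.0 + 308.64 i$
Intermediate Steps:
$F{\left(q,z \right)} = 2 q z$ ($F{\left(q,z \right)} = z q + q z = q z + q z = 2 q z$)
$M{\left(B \right)} = - 63 \sqrt{B}$
$-43506 - M{\left(F{\left(-3,x{\left(4 \right)} \right)} \right)} = -43506 - - 63 \sqrt{2 \left(-3\right) 4} = -43506 - - 63 \sqrt{-24} = -43506 - - 63 \cdot 2 i \sqrt{6} = -43506 - - 126 i \sqrt{6} = -43506 + 126 i \sqrt{6}$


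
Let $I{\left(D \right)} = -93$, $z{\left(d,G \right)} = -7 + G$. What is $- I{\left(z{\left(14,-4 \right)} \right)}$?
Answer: $93$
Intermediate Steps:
$- I{\left(z{\left(14,-4 \right)} \right)} = \left(-1\right) \left(-93\right) = 93$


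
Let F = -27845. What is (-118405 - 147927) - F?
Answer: -238487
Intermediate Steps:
(-118405 - 147927) - F = (-118405 - 147927) - 1*(-27845) = -266332 + 27845 = -238487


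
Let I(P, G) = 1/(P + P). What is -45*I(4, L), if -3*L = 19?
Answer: -45/8 ≈ -5.6250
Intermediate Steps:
L = -19/3 (L = -⅓*19 = -19/3 ≈ -6.3333)
I(P, G) = 1/(2*P)
-45*I(4, L) = -45/(2*4) = -45*⅛ = -45/8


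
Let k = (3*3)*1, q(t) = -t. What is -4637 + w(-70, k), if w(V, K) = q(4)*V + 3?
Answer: -4354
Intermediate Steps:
k = 9 (k = 9*1 = 9)
w(V, K) = 3 - 4*V (w(V, K) = (-1*4)*V + 3 = -4*V + 3 = 3 - 4*V)
-4637 + w(-70, k) = -4637 + (3 - 4*(-70)) = -4637 + (3 + 280) = -4637 + 283 = -4354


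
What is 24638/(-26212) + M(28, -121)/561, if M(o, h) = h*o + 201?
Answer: -48679781/7352466 ≈ -6.6209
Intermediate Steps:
M(o, h) = 201 + h*o
24638/(-26212) + M(28, -121)/561 = 24638/(-26212) + (201 - 121*28)/561 = 24638*(-1/26212) + (201 - 3388)*(1/561) = -12319/13106 - 3187*1/561 = -12319/13106 - 3187/561 = -48679781/7352466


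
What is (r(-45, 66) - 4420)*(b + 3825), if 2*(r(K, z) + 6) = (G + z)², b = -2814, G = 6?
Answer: -1854174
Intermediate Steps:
r(K, z) = -6 + (6 + z)²/2
(r(-45, 66) - 4420)*(b + 3825) = ((-6 + (6 + 66)²/2) - 4420)*(-2814 + 3825) = ((-6 + (½)*72²) - 4420)*1011 = ((-6 + (½)*5184) - 4420)*1011 = ((-6 + 2592) - 4420)*1011 = (2586 - 4420)*1011 = -1834*1011 = -1854174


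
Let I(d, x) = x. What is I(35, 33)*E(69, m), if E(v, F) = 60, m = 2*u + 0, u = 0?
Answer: 1980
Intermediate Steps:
m = 0 (m = 2*0 + 0 = 0 + 0 = 0)
I(35, 33)*E(69, m) = 33*60 = 1980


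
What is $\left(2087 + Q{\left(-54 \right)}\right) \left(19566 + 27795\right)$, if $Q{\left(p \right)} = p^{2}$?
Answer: $236947083$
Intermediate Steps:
$\left(2087 + Q{\left(-54 \right)}\right) \left(19566 + 27795\right) = \left(2087 + \left(-54\right)^{2}\right) \left(19566 + 27795\right) = \left(2087 + 2916\right) 47361 = 5003 \cdot 47361 = 236947083$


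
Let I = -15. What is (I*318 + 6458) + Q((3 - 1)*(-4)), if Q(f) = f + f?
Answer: 1672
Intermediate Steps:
Q(f) = 2*f
(I*318 + 6458) + Q((3 - 1)*(-4)) = (-15*318 + 6458) + 2*((3 - 1)*(-4)) = (-4770 + 6458) + 2*(2*(-4)) = 1688 + 2*(-8) = 1688 - 16 = 1672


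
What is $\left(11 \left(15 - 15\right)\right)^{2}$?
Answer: $0$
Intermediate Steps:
$\left(11 \left(15 - 15\right)\right)^{2} = \left(11 \cdot 0\right)^{2} = 0^{2} = 0$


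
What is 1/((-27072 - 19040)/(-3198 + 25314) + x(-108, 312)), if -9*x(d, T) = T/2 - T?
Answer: 5529/84308 ≈ 0.065581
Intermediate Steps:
x(d, T) = T/18 (x(d, T) = -(T/2 - T)/9 = -(-1)*T/18 = T/18)
1/((-27072 - 19040)/(-3198 + 25314) + x(-108, 312)) = 1/((-27072 - 19040)/(-3198 + 25314) + (1/18)*312) = 1/(-46112/22116 + 52/3) = 1/(-46112*1/22116 + 52/3) = 1/(-11528/5529 + 52/3) = 1/(84308/5529) = 5529/84308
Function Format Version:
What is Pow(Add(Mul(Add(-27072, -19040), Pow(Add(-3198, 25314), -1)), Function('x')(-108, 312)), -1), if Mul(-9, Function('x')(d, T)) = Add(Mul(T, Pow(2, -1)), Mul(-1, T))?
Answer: Rational(5529, 84308) ≈ 0.065581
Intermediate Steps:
Function('x')(d, T) = Mul(Rational(1, 18), T) (Function('x')(d, T) = Mul(Rational(-1, 9), Add(Mul(T, Pow(2, -1)), Mul(-1, T))) = Mul(Rational(-1, 9), Add(Mul(T, Rational(1, 2)), Mul(-1, T))) = Mul(Rational(-1, 9), Add(Mul(Rational(1, 2), T), Mul(-1, T))) = Mul(Rational(-1, 9), Mul(Rational(-1, 2), T)) = Mul(Rational(1, 18), T))
Pow(Add(Mul(Add(-27072, -19040), Pow(Add(-3198, 25314), -1)), Function('x')(-108, 312)), -1) = Pow(Add(Mul(Add(-27072, -19040), Pow(Add(-3198, 25314), -1)), Mul(Rational(1, 18), 312)), -1) = Pow(Add(Mul(-46112, Pow(22116, -1)), Rational(52, 3)), -1) = Pow(Add(Mul(-46112, Rational(1, 22116)), Rational(52, 3)), -1) = Pow(Add(Rational(-11528, 5529), Rational(52, 3)), -1) = Pow(Rational(84308, 5529), -1) = Rational(5529, 84308)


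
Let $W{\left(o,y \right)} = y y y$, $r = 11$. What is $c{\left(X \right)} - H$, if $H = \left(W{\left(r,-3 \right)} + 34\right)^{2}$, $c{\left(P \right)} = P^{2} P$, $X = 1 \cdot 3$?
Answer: $-22$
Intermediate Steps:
$W{\left(o,y \right)} = y^{3}$ ($W{\left(o,y \right)} = y^{2} y = y^{3}$)
$X = 3$
$c{\left(P \right)} = P^{3}$
$H = 49$ ($H = \left(\left(-3\right)^{3} + 34\right)^{2} = \left(-27 + 34\right)^{2} = 7^{2} = 49$)
$c{\left(X \right)} - H = 3^{3} - 49 = 27 - 49 = -22$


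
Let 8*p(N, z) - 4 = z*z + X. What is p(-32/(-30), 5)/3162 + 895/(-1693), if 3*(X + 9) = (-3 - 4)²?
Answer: -67735223/128478384 ≈ -0.52721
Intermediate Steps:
X = 22/3 (X = -9 + (-3 - 4)²/3 = -9 + (⅓)*(-7)² = -9 + (⅓)*49 = -9 + 49/3 = 22/3 ≈ 7.3333)
p(N, z) = 17/12 + z²/8 (p(N, z) = ½ + (z*z + 22/3)/8 = ½ + (z² + 22/3)/8 = ½ + (22/3 + z²)/8 = ½ + (11/12 + z²/8) = 17/12 + z²/8)
p(-32/(-30), 5)/3162 + 895/(-1693) = (17/12 + (⅛)*5²)/3162 + 895/(-1693) = (17/12 + (⅛)*25)*(1/3162) + 895*(-1/1693) = (17/12 + 25/8)*(1/3162) - 895/1693 = (109/24)*(1/3162) - 895/1693 = 109/75888 - 895/1693 = -67735223/128478384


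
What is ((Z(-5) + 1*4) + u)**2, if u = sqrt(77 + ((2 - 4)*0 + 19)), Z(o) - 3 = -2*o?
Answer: 385 + 136*sqrt(6) ≈ 718.13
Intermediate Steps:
Z(o) = 3 - 2*o
u = 4*sqrt(6) (u = sqrt(77 + (-2*0 + 19)) = sqrt(77 + (0 + 19)) = sqrt(77 + 19) = sqrt(96) = 4*sqrt(6) ≈ 9.7980)
((Z(-5) + 1*4) + u)**2 = (((3 - 2*(-5)) + 1*4) + 4*sqrt(6))**2 = (((3 + 10) + 4) + 4*sqrt(6))**2 = ((13 + 4) + 4*sqrt(6))**2 = (17 + 4*sqrt(6))**2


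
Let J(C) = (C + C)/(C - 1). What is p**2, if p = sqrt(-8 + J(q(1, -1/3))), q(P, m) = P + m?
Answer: -12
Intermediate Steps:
J(C) = 2*C/(-1 + C) (J(C) = (2*C)/(-1 + C) = 2*C/(-1 + C))
p = 2*I*sqrt(3) (p = sqrt(-8 + 2*(1 - 1/3)/(-1 + (1 - 1/3))) = sqrt(-8 + 2*(2/3)/(-1 + 2/3)) = sqrt(-8 + 2*(2/3)/(-1/3)) = sqrt(-8 + 2*(2/3)*(-3)) = sqrt(-8 - 4) = sqrt(-12) = 2*I*sqrt(3) ≈ 3.4641*I)
p**2 = (2*I*sqrt(3))**2 = -12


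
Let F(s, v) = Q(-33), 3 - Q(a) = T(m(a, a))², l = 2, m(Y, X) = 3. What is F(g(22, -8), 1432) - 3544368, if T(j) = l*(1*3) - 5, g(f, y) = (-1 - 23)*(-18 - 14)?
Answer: -3544366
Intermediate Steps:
g(f, y) = 768 (g(f, y) = -24*(-32) = 768)
T(j) = 1 (T(j) = 2*(1*3) - 5 = 2*3 - 5 = 6 - 5 = 1)
Q(a) = 2 (Q(a) = 3 - 1*1² = 3 - 1*1 = 3 - 1 = 2)
F(s, v) = 2
F(g(22, -8), 1432) - 3544368 = 2 - 3544368 = -3544366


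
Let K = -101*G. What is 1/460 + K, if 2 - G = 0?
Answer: -92919/460 ≈ -202.00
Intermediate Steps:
G = 2 (G = 2 - 1*0 = 2 + 0 = 2)
K = -202 (K = -101*2 = -202)
1/460 + K = 1/460 - 202 = -92919/460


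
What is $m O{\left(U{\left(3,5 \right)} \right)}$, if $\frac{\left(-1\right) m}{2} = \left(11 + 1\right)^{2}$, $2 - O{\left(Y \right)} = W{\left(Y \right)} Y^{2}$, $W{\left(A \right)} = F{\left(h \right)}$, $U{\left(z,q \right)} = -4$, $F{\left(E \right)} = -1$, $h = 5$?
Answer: $-5184$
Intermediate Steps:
$W{\left(A \right)} = -1$
$O{\left(Y \right)} = 2 + Y^{2}$ ($O{\left(Y \right)} = 2 - - Y^{2} = 2 + Y^{2}$)
$m = -288$ ($m = - 2 \left(11 + 1\right)^{2} = - 2 \cdot 12^{2} = \left(-2\right) 144 = -288$)
$m O{\left(U{\left(3,5 \right)} \right)} = - 288 \left(2 + \left(-4\right)^{2}\right) = - 288 \left(2 + 16\right) = \left(-288\right) 18 = -5184$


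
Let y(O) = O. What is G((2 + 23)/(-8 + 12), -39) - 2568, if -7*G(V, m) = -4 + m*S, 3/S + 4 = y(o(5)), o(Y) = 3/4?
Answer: -18008/7 ≈ -2572.6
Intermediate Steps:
o(Y) = ¾ (o(Y) = 3*(¼) = ¾)
S = -12/13 (S = 3/(-4 + ¾) = 3/(-13/4) = 3*(-4/13) = -12/13 ≈ -0.92308)
G(V, m) = 4/7 + 12*m/91 (G(V, m) = -(-4 + m*(-12/13))/7 = -(-4 - 12*m/13)/7 = 4/7 + 12*m/91)
G((2 + 23)/(-8 + 12), -39) - 2568 = (4/7 + (12/91)*(-39)) - 2568 = (4/7 - 36/7) - 2568 = -32/7 - 2568 = -18008/7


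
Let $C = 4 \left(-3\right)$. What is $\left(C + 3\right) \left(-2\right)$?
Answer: $18$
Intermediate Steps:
$C = -12$
$\left(C + 3\right) \left(-2\right) = \left(-12 + 3\right) \left(-2\right) = \left(-9\right) \left(-2\right) = 18$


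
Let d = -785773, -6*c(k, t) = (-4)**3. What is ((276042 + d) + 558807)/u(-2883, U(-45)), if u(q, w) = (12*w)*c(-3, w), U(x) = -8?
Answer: -12269/256 ≈ -47.926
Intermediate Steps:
c(k, t) = 32/3 (c(k, t) = -1/6*(-4)**3 = -1/6*(-64) = 32/3)
u(q, w) = 128*w (u(q, w) = (12*w)*(32/3) = 128*w)
((276042 + d) + 558807)/u(-2883, U(-45)) = ((276042 - 785773) + 558807)/((128*(-8))) = (-509731 + 558807)/(-1024) = 49076*(-1/1024) = -12269/256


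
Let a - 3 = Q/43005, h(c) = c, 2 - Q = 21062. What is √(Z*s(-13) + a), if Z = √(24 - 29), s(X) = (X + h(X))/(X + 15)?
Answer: √(20633799 - 106855957*I*√5)/2867 ≈ 3.9804 - 3.6515*I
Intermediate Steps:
Q = -21060 (Q = 2 - 1*21062 = 2 - 21062 = -21060)
a = 7197/2867 (a = 3 - 21060/43005 = 3 - 21060*1/43005 = 3 - 1404/2867 = 7197/2867 ≈ 2.5103)
s(X) = 2*X/(15 + X) (s(X) = (X + X)/(X + 15) = (2*X)/(15 + X) = 2*X/(15 + X))
Z = I*√5 (Z = √(-5) = I*√5 ≈ 2.2361*I)
√(Z*s(-13) + a) = √((I*√5)*(2*(-13)/(15 - 13)) + 7197/2867) = √((I*√5)*(2*(-13)/2) + 7197/2867) = √((I*√5)*(2*(-13)*(½)) + 7197/2867) = √((I*√5)*(-13) + 7197/2867) = √(-13*I*√5 + 7197/2867) = √(7197/2867 - 13*I*√5)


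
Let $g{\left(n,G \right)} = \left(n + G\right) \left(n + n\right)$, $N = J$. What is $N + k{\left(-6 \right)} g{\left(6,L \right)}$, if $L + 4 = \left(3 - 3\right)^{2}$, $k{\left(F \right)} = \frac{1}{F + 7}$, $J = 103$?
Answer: $127$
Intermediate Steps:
$k{\left(F \right)} = \frac{1}{7 + F}$
$L = -4$ ($L = -4 + \left(3 - 3\right)^{2} = -4 + 0^{2} = -4 + 0 = -4$)
$N = 103$
$g{\left(n,G \right)} = 2 n \left(G + n\right)$ ($g{\left(n,G \right)} = \left(G + n\right) 2 n = 2 n \left(G + n\right)$)
$N + k{\left(-6 \right)} g{\left(6,L \right)} = 103 + \frac{2 \cdot 6 \left(-4 + 6\right)}{7 - 6} = 103 + \frac{2 \cdot 6 \cdot 2}{1} = 103 + 1 \cdot 24 = 103 + 24 = 127$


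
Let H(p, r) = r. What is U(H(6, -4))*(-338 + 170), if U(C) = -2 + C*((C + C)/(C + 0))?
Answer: 1680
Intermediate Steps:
U(C) = -2 + 2*C (U(C) = -2 + C*((2*C)/C) = -2 + C*2 = -2 + 2*C)
U(H(6, -4))*(-338 + 170) = (-2 + 2*(-4))*(-338 + 170) = (-2 - 8)*(-168) = -10*(-168) = 1680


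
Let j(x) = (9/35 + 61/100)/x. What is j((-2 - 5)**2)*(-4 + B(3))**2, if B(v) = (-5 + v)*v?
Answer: 607/343 ≈ 1.7697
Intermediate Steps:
B(v) = v*(-5 + v)
j(x) = 607/(700*x) (j(x) = (9*(1/35) + 61*(1/100))/x = (9/35 + 61/100)/x = 607/(700*x))
j((-2 - 5)**2)*(-4 + B(3))**2 = (607/(700*((-2 - 5)**2)))*(-4 + 3*(-5 + 3))**2 = (607/(700*((-7)**2)))*(-4 + 3*(-2))**2 = ((607/700)/49)*(-4 - 6)**2 = ((607/700)*(1/49))*(-10)**2 = (607/34300)*100 = 607/343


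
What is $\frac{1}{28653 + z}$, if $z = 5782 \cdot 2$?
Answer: $\frac{1}{40217} \approx 2.4865 \cdot 10^{-5}$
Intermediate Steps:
$z = 11564$
$\frac{1}{28653 + z} = \frac{1}{28653 + 11564} = \frac{1}{40217}$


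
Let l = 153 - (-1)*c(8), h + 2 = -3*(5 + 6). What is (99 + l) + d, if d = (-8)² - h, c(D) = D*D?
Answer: 415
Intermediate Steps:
c(D) = D²
h = -35 (h = -2 - 3*(5 + 6) = -2 - 3*11 = -2 - 33 = -35)
d = 99 (d = (-8)² - 1*(-35) = 64 + 35 = 99)
l = 217 (l = 153 - (-1)*8² = 153 - (-1)*64 = 153 - 1*(-64) = 153 + 64 = 217)
(99 + l) + d = (99 + 217) + 99 = 316 + 99 = 415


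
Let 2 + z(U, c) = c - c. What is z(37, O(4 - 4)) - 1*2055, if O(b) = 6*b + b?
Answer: -2057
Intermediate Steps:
O(b) = 7*b
z(U, c) = -2 (z(U, c) = -2 + (c - c) = -2 + 0 = -2)
z(37, O(4 - 4)) - 1*2055 = -2 - 1*2055 = -2 - 2055 = -2057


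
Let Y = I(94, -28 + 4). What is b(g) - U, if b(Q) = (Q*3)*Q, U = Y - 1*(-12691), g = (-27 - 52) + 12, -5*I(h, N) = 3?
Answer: 3883/5 ≈ 776.60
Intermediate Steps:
I(h, N) = -⅗ (I(h, N) = -⅕*3 = -⅗)
Y = -⅗ ≈ -0.60000
g = -67 (g = -79 + 12 = -67)
U = 63452/5 (U = -⅗ - 1*(-12691) = -⅗ + 12691 = 63452/5 ≈ 12690.)
b(Q) = 3*Q² (b(Q) = (3*Q)*Q = 3*Q²)
b(g) - U = 3*(-67)² - 1*63452/5 = 3*4489 - 63452/5 = 13467 - 63452/5 = 3883/5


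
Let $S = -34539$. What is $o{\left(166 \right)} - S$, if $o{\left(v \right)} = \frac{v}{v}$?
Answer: $34540$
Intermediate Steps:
$o{\left(v \right)} = 1$
$o{\left(166 \right)} - S = 1 - -34539 = 1 + 34539 = 34540$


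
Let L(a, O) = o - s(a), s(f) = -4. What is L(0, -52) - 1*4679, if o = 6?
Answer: -4669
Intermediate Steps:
L(a, O) = 10 (L(a, O) = 6 - 1*(-4) = 6 + 4 = 10)
L(0, -52) - 1*4679 = 10 - 1*4679 = 10 - 4679 = -4669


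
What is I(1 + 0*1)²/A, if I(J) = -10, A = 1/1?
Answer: 100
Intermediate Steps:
A = 1
I(1 + 0*1)²/A = (-10)²/1 = 100*1 = 100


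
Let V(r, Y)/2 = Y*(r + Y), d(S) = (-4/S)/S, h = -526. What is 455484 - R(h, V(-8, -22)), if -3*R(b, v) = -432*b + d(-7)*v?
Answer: 26028412/49 ≈ 5.3119e+5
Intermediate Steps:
d(S) = -4/S**2
V(r, Y) = 2*Y*(Y + r) (V(r, Y) = 2*(Y*(r + Y)) = 2*(Y*(Y + r)) = 2*Y*(Y + r))
R(b, v) = 144*b + 4*v/147 (R(b, v) = -(-432*b + (-4/(-7)**2)*v)/3 = -(-432*b + (-4*1/49)*v)/3 = -(-432*b - 4*v/49)/3 = 144*b + 4*v/147)
455484 - R(h, V(-8, -22)) = 455484 - (144*(-526) + 4*(2*(-22)*(-22 - 8))/147) = 455484 - (-75744 + 4*(2*(-22)*(-30))/147) = 455484 - (-75744 + (4/147)*1320) = 455484 - (-75744 + 1760/49) = 455484 - 1*(-3709696/49) = 455484 + 3709696/49 = 26028412/49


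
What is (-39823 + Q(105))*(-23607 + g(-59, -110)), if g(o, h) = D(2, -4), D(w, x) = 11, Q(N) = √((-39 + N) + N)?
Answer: 939663508 - 70788*√19 ≈ 9.3936e+8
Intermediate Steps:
Q(N) = √(-39 + 2*N)
g(o, h) = 11
(-39823 + Q(105))*(-23607 + g(-59, -110)) = (-39823 + √(-39 + 2*105))*(-23607 + 11) = (-39823 + √(-39 + 210))*(-23596) = (-39823 + √171)*(-23596) = (-39823 + 3*√19)*(-23596) = 939663508 - 70788*√19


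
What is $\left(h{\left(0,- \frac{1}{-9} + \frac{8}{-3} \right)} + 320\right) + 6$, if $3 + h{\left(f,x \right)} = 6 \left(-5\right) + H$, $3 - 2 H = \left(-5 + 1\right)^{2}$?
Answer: $\frac{573}{2} \approx 286.5$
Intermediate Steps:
$H = - \frac{13}{2}$ ($H = \frac{3}{2} - \frac{\left(-5 + 1\right)^{2}}{2} = \frac{3}{2} - \frac{\left(-4\right)^{2}}{2} = \frac{3}{2} - 8 = - \frac{13}{2} \approx -6.5$)
$h{\left(f,x \right)} = - \frac{79}{2}$ ($h{\left(f,x \right)} = -3 + \left(6 \left(-5\right) - \frac{13}{2}\right) = -3 - \frac{73}{2} = - \frac{79}{2}$)
$\left(h{\left(0,- \frac{1}{-9} + \frac{8}{-3} \right)} + 320\right) + 6 = \left(- \frac{79}{2} + 320\right) + 6 = \frac{561}{2} + 6 = \frac{573}{2}$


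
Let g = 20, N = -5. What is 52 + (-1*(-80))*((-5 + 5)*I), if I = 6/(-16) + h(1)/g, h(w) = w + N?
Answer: 52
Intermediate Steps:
h(w) = -5 + w (h(w) = w - 5 = -5 + w)
I = -23/40 (I = 6/(-16) + (-5 + 1)/20 = 6*(-1/16) - 4*1/20 = -3/8 - 1/5 = -23/40 ≈ -0.57500)
52 + (-1*(-80))*((-5 + 5)*I) = 52 + (-1*(-80))*((-5 + 5)*(-23/40)) = 52 + 80*(0*(-23/40)) = 52 + 80*0 = 52 + 0 = 52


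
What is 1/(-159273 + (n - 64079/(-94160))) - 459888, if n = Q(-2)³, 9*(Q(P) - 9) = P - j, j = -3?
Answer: -5004020944107442752/10880955676249 ≈ -4.5989e+5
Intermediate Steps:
Q(P) = 28/3 + P/9 (Q(P) = 9 + (P - 1*(-3))/9 = 9 + (P + 3)/9 = 9 + (3 + P)/9 = 9 + (⅓ + P/9) = 28/3 + P/9)
n = 551368/729 (n = (28/3 + (⅑)*(-2))³ = (28/3 - 2/9)³ = (82/9)³ = 551368/729 ≈ 756.33)
1/(-159273 + (n - 64079/(-94160))) - 459888 = 1/(-159273 + (551368/729 - 64079/(-94160))) - 459888 = 1/(-159273 + (551368/729 - 64079*(-1)/94160)) - 459888 = 1/(-159273 + (551368/729 - 1*(-64079/94160))) - 459888 = 1/(-159273 + (551368/729 + 64079/94160)) - 459888 = 1/(-159273 + 51963524471/68642640) - 459888 = 1/(-10880955676249/68642640) - 459888 = -68642640/10880955676249 - 459888 = -5004020944107442752/10880955676249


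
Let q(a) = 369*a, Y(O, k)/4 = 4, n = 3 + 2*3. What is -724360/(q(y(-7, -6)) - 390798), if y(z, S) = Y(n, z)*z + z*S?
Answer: 181090/104157 ≈ 1.7386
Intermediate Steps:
n = 9 (n = 3 + 6 = 9)
Y(O, k) = 16 (Y(O, k) = 4*4 = 16)
y(z, S) = 16*z + S*z (y(z, S) = 16*z + z*S = 16*z + S*z)
-724360/(q(y(-7, -6)) - 390798) = -724360/(369*(-7*(16 - 6)) - 390798) = -724360/(369*(-7*10) - 390798) = -724360/(369*(-70) - 390798) = -724360/(-25830 - 390798) = -724360/(-416628) = -724360*(-1/416628) = 181090/104157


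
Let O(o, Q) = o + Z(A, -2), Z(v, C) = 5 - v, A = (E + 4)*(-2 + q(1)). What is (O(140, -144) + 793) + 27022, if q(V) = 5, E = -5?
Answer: 27963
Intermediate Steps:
A = -3 (A = (-5 + 4)*(-2 + 5) = -1*3 = -3)
O(o, Q) = 8 + o (O(o, Q) = o + (5 - 1*(-3)) = o + (5 + 3) = o + 8 = 8 + o)
(O(140, -144) + 793) + 27022 = ((8 + 140) + 793) + 27022 = (148 + 793) + 27022 = 941 + 27022 = 27963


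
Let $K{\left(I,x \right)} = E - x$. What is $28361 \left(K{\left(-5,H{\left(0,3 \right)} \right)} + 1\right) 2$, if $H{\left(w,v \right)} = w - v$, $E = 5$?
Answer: $510498$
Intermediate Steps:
$K{\left(I,x \right)} = 5 - x$
$28361 \left(K{\left(-5,H{\left(0,3 \right)} \right)} + 1\right) 2 = 28361 \left(\left(5 - \left(0 - 3\right)\right) + 1\right) 2 = 28361 \left(\left(5 - -3\right) + 1\right) 2 = 28361 \left(\left(5 + 3\right) + 1\right) 2 = 28361 \left(8 + 1\right) 2 = 28361 \cdot 9 \cdot 2 = 28361 \cdot 18 = 510498$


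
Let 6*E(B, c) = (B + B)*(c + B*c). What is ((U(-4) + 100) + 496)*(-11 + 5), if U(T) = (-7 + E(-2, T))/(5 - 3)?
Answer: -3547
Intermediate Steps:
E(B, c) = B*(c + B*c)/3 (E(B, c) = ((B + B)*(c + B*c))/6 = ((2*B)*(c + B*c))/6 = (2*B*(c + B*c))/6 = B*(c + B*c)/3)
U(T) = -7/2 + T/3 (U(T) = (-7 + (1/3)*(-2)*T*(1 - 2))/(5 - 3) = (-7 + (1/3)*(-2)*T*(-1))/2 = (-7 + 2*T/3)*(1/2) = -7/2 + T/3)
((U(-4) + 100) + 496)*(-11 + 5) = (((-7/2 + (1/3)*(-4)) + 100) + 496)*(-11 + 5) = (((-7/2 - 4/3) + 100) + 496)*(-6) = ((-29/6 + 100) + 496)*(-6) = (571/6 + 496)*(-6) = (3547/6)*(-6) = -3547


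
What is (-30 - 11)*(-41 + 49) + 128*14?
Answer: 1464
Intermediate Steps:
(-30 - 11)*(-41 + 49) + 128*14 = -41*8 + 1792 = -328 + 1792 = 1464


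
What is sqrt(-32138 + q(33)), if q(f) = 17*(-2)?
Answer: 2*I*sqrt(8043) ≈ 179.37*I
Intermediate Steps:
q(f) = -34
sqrt(-32138 + q(33)) = sqrt(-32138 - 34) = sqrt(-32172) = 2*I*sqrt(8043)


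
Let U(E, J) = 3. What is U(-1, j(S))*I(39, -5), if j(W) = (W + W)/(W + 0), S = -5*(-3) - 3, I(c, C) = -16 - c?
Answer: -165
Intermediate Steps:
S = 12 (S = 15 - 3 = 12)
j(W) = 2 (j(W) = (2*W)/W = 2)
U(-1, j(S))*I(39, -5) = 3*(-16 - 1*39) = 3*(-16 - 39) = 3*(-55) = -165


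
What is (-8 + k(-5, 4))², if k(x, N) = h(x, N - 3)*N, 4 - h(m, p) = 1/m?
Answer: 1936/25 ≈ 77.440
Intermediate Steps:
h(m, p) = 4 - 1/m
k(x, N) = N*(4 - 1/x) (k(x, N) = (4 - 1/x)*N = N*(4 - 1/x))
(-8 + k(-5, 4))² = (-8 + (4*4 - 1*4/(-5)))² = (-8 + (16 - 1*4*(-⅕)))² = (-8 + (16 + ⅘))² = (-8 + 84/5)² = (44/5)² = 1936/25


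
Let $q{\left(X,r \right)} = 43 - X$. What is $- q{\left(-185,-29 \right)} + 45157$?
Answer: $44929$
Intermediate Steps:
$- q{\left(-185,-29 \right)} + 45157 = - (43 - -185) + 45157 = - (43 + 185) + 45157 = \left(-1\right) 228 + 45157 = -228 + 45157 = 44929$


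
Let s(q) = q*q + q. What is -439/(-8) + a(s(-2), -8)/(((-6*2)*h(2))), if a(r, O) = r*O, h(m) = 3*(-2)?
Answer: 3935/72 ≈ 54.653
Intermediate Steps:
s(q) = q + q² (s(q) = q² + q = q + q²)
h(m) = -6
a(r, O) = O*r
-439/(-8) + a(s(-2), -8)/(((-6*2)*h(2))) = -439/(-8) + (-(-16)*(1 - 2))/((-6*2*(-6))) = -439*(-⅛) + (-(-16)*(-1))/((-12*(-6))) = 439/8 - 8*2/72 = 439/8 - 16*1/72 = 439/8 - 2/9 = 3935/72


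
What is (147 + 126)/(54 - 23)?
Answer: 273/31 ≈ 8.8065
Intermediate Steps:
(147 + 126)/(54 - 23) = 273/31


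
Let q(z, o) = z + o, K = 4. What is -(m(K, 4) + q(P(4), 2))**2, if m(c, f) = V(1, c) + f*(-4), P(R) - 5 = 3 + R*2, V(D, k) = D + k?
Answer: -49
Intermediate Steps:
P(R) = 8 + 2*R (P(R) = 5 + (3 + R*2) = 5 + (3 + 2*R) = 8 + 2*R)
q(z, o) = o + z
m(c, f) = 1 + c - 4*f (m(c, f) = (1 + c) + f*(-4) = (1 + c) - 4*f = 1 + c - 4*f)
-(m(K, 4) + q(P(4), 2))**2 = -((1 + 4 - 4*4) + (2 + (8 + 2*4)))**2 = -((1 + 4 - 16) + (2 + (8 + 8)))**2 = -(-11 + (2 + 16))**2 = -(-11 + 18)**2 = -1*7**2 = -1*49 = -49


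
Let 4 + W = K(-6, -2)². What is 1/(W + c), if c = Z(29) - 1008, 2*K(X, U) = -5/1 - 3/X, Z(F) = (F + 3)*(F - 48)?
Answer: -16/25839 ≈ -0.00061922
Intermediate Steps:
Z(F) = (-48 + F)*(3 + F) (Z(F) = (3 + F)*(-48 + F) = (-48 + F)*(3 + F))
K(X, U) = -5/2 - 3/(2*X) (K(X, U) = (-5/1 - 3/X)/2 = (-5*1 - 3/X)/2 = (-5 - 3/X)/2 = -5/2 - 3/(2*X))
c = -1616 (c = (-144 + 29² - 45*29) - 1008 = (-144 + 841 - 1305) - 1008 = -608 - 1008 = -1616)
W = 17/16 (W = -4 + ((½)*(-3 - 5*(-6))/(-6))² = -4 + ((½)*(-⅙)*(-3 + 30))² = -4 + ((½)*(-⅙)*27)² = -4 + (-9/4)² = -4 + 81/16 = 17/16 ≈ 1.0625)
1/(W + c) = 1/(17/16 - 1616) = 1/(-25839/16) = -16/25839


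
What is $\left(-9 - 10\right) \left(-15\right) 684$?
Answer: $194940$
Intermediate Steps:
$\left(-9 - 10\right) \left(-15\right) 684 = \left(-19\right) \left(-15\right) 684 = 285 \cdot 684 = 194940$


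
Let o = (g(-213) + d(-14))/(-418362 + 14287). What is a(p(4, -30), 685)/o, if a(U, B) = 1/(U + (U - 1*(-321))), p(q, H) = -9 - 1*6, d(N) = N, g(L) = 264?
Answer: -16163/2910 ≈ -5.5543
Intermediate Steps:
p(q, H) = -15 (p(q, H) = -9 - 6 = -15)
o = -10/16163 (o = (264 - 14)/(-418362 + 14287) = 250/(-404075) = 250*(-1/404075) = -10/16163 ≈ -0.00061870)
a(U, B) = 1/(321 + 2*U) (a(U, B) = 1/(U + (U + 321)) = 1/(U + (321 + U)) = 1/(321 + 2*U))
a(p(4, -30), 685)/o = 1/((321 + 2*(-15))*(-10/16163)) = -16163/10/(321 - 30) = -16163/10/291 = (1/291)*(-16163/10) = -16163/2910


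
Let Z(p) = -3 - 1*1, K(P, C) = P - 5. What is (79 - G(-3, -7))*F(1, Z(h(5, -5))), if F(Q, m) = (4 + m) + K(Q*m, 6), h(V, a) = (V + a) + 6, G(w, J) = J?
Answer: -774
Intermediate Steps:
K(P, C) = -5 + P
h(V, a) = 6 + V + a
Z(p) = -4 (Z(p) = -3 - 1 = -4)
F(Q, m) = -1 + m + Q*m (F(Q, m) = (4 + m) + (-5 + Q*m) = -1 + m + Q*m)
(79 - G(-3, -7))*F(1, Z(h(5, -5))) = (79 - 1*(-7))*(-1 - 4 + 1*(-4)) = (79 + 7)*(-1 - 4 - 4) = 86*(-9) = -774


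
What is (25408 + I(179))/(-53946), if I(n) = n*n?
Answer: -57449/53946 ≈ -1.0649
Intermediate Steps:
I(n) = n²
(25408 + I(179))/(-53946) = (25408 + 179²)/(-53946) = (25408 + 32041)*(-1/53946) = 57449*(-1/53946) = -57449/53946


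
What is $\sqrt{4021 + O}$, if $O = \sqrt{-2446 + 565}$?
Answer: $\sqrt{4021 + 3 i \sqrt{209}} \approx 63.412 + 0.342 i$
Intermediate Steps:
$O = 3 i \sqrt{209}$ ($O = \sqrt{-1881} = 3 i \sqrt{209} \approx 43.37 i$)
$\sqrt{4021 + O} = \sqrt{4021 + 3 i \sqrt{209}}$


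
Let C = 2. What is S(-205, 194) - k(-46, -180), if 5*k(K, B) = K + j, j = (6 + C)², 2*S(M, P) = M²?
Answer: 210089/10 ≈ 21009.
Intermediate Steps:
S(M, P) = M²/2
j = 64 (j = (6 + 2)² = 8² = 64)
k(K, B) = 64/5 + K/5 (k(K, B) = (K + 64)/5 = (64 + K)/5 = 64/5 + K/5)
S(-205, 194) - k(-46, -180) = (½)*(-205)² - (64/5 + (⅕)*(-46)) = (½)*42025 - (64/5 - 46/5) = 42025/2 - 1*18/5 = 42025/2 - 18/5 = 210089/10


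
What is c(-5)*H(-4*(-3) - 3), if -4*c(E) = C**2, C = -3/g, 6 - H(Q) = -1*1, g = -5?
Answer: -63/100 ≈ -0.63000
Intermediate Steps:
H(Q) = 7 (H(Q) = 6 - (-1) = 6 - 1*(-1) = 6 + 1 = 7)
C = 3/5 (C = -3/(-5) = -3*(-1/5) = 3/5 ≈ 0.60000)
c(E) = -9/100 (c(E) = -(3/5)**2/4 = -1/4*9/25 = -9/100)
c(-5)*H(-4*(-3) - 3) = -9/100*7 = -63/100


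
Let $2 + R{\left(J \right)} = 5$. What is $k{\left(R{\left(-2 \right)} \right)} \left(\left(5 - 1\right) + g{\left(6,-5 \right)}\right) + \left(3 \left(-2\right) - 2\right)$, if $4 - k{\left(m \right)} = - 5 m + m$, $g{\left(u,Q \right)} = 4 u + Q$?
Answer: $360$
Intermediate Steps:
$g{\left(u,Q \right)} = Q + 4 u$
$R{\left(J \right)} = 3$ ($R{\left(J \right)} = -2 + 5 = 3$)
$k{\left(m \right)} = 4 + 4 m$ ($k{\left(m \right)} = 4 - \left(- 5 m + m\right) = 4 - - 4 m = 4 + 4 m$)
$k{\left(R{\left(-2 \right)} \right)} \left(\left(5 - 1\right) + g{\left(6,-5 \right)}\right) + \left(3 \left(-2\right) - 2\right) = \left(4 + 4 \cdot 3\right) \left(\left(5 - 1\right) + \left(-5 + 4 \cdot 6\right)\right) + \left(3 \left(-2\right) - 2\right) = \left(4 + 12\right) \left(4 + \left(-5 + 24\right)\right) - 8 = 16 \left(4 + 19\right) - 8 = 16 \cdot 23 - 8 = 368 - 8 = 360$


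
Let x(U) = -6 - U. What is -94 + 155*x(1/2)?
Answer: -2203/2 ≈ -1101.5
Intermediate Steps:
-94 + 155*x(1/2) = -94 + 155*(-6 - 1/2) = -94 + 155*(-13/2) = -94 - 2015/2 = -2203/2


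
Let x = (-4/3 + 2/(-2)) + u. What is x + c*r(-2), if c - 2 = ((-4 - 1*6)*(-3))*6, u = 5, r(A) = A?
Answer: -1084/3 ≈ -361.33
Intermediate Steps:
c = 182 (c = 2 + ((-4 - 1*6)*(-3))*6 = 2 + ((-4 - 6)*(-3))*6 = 2 - 10*(-3)*6 = 2 + 30*6 = 2 + 180 = 182)
x = 8/3 (x = (-4/3 + 2/(-2)) + 5 = (-4*1/3 + 2*(-1/2)) + 5 = (-4/3 - 1) + 5 = -7/3 + 5 = 8/3 ≈ 2.6667)
x + c*r(-2) = 8/3 + 182*(-2) = 8/3 - 364 = -1084/3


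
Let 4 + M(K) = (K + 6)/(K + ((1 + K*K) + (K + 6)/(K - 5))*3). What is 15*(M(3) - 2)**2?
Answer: 77760/169 ≈ 460.12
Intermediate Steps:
M(K) = -4 + (6 + K)/(3 + K + 3*K**2 + 3*(6 + K)/(-5 + K)) (M(K) = -4 + (K + 6)/(K + ((1 + K*K) + (K + 6)/(K - 5))*3) = -4 + (6 + K)/(K + ((1 + K**2) + (6 + K)/(-5 + K))*3) = -4 + (6 + K)/(K + (1 + K**2 + (6 + K)/(-5 + K))*3) = -4 + (6 + K)/(K + (3 + 3*K**2 + 3*(6 + K)/(-5 + K))) = -4 + (6 + K)/(3 + K + 3*K**2 + 3*(6 + K)/(-5 + K)))
15*(M(3) - 2)**2 = 15*(3*(-14 - 1*3 - 4*3**3 + 19*3**2)/(3 + 3 - 14*3**2 + 3*3**3) - 2)**2 = 15*(3*(-14 - 3 - 4*27 + 19*9)/(3 + 3 - 14*9 + 3*27) - 2)**2 = 15*(3*(-14 - 3 - 108 + 171)/(3 + 3 - 126 + 81) - 2)**2 = 15*(3*46/(-39) - 2)**2 = 15*(3*(-1/39)*46 - 2)**2 = 15*(-46/13 - 2)**2 = 15*(-72/13)**2 = 15*(5184/169) = 77760/169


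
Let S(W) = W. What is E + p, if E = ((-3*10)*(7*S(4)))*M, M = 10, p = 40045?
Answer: 31645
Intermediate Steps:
E = -8400 (E = ((-3*10)*(7*4))*10 = -30*28*10 = -840*10 = -8400)
E + p = -8400 + 40045 = 31645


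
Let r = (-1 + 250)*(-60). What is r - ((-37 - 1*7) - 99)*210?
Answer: 15090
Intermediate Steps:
r = -14940 (r = 249*(-60) = -14940)
r - ((-37 - 1*7) - 99)*210 = -14940 - ((-37 - 1*7) - 99)*210 = -14940 - ((-37 - 7) - 99)*210 = -14940 - (-44 - 99)*210 = -14940 - (-143)*210 = -14940 - 1*(-30030) = -14940 + 30030 = 15090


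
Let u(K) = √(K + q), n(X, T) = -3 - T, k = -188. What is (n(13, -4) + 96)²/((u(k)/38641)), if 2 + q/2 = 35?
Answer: -363573169*I*√122/122 ≈ -3.2916e+7*I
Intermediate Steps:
q = 66 (q = -4 + 2*35 = -4 + 70 = 66)
u(K) = √(66 + K) (u(K) = √(K + 66) = √(66 + K))
(n(13, -4) + 96)²/((u(k)/38641)) = ((-3 - 1*(-4)) + 96)²/((√(66 - 188)/38641)) = ((-3 + 4) + 96)²/((√(-122)*(1/38641))) = (1 + 96)²/(((I*√122)*(1/38641))) = 97²/((I*√122/38641)) = 9409*(-38641*I*√122/122) = -363573169*I*√122/122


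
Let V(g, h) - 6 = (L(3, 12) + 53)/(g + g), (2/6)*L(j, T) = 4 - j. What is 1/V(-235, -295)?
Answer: 235/1382 ≈ 0.17004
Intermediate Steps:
L(j, T) = 12 - 3*j (L(j, T) = 3*(4 - j) = 12 - 3*j)
V(g, h) = 6 + 28/g (V(g, h) = 6 + ((12 - 3*3) + 53)/(g + g) = 6 + ((12 - 9) + 53)/((2*g)) = 6 + (3 + 53)*(1/(2*g)) = 6 + 56*(1/(2*g)) = 6 + 28/g)
1/V(-235, -295) = 1/(6 + 28/(-235)) = 1/(6 + 28*(-1/235)) = 1/(6 - 28/235) = 1/(1382/235) = 235/1382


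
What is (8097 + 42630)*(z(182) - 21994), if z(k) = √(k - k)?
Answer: -1115689638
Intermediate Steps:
z(k) = 0 (z(k) = √0 = 0)
(8097 + 42630)*(z(182) - 21994) = (8097 + 42630)*(0 - 21994) = 50727*(-21994) = -1115689638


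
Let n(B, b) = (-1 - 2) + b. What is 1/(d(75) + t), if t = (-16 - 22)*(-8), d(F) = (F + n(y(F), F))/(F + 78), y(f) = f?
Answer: 51/15553 ≈ 0.0032791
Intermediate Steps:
n(B, b) = -3 + b
d(F) = (-3 + 2*F)/(78 + F) (d(F) = (F + (-3 + F))/(F + 78) = (-3 + 2*F)/(78 + F))
t = 304 (t = -38*(-8) = 304)
1/(d(75) + t) = 1/((-3 + 2*75)/(78 + 75) + 304) = 1/((-3 + 150)/153 + 304) = 1/((1/153)*147 + 304) = 1/(49/51 + 304) = 1/(15553/51) = 51/15553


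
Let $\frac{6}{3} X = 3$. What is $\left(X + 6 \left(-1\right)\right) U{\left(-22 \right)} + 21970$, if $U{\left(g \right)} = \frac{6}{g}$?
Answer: $\frac{483367}{22} \approx 21971.0$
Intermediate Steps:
$X = \frac{3}{2}$ ($X = \frac{1}{2} \cdot 3 = \frac{3}{2} \approx 1.5$)
$\left(X + 6 \left(-1\right)\right) U{\left(-22 \right)} + 21970 = \left(\frac{3}{2} + 6 \left(-1\right)\right) \frac{6}{-22} + 21970 = \left(\frac{3}{2} - 6\right) 6 \left(- \frac{1}{22}\right) + 21970 = \left(- \frac{9}{2}\right) \left(- \frac{3}{11}\right) + 21970 = \frac{27}{22} + 21970 = \frac{483367}{22}$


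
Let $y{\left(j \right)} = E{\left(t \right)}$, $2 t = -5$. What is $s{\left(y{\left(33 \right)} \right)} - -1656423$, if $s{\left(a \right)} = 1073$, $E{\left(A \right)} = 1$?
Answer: $1657496$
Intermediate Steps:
$t = - \frac{5}{2}$ ($t = \frac{1}{2} \left(-5\right) = - \frac{5}{2} \approx -2.5$)
$y{\left(j \right)} = 1$
$s{\left(y{\left(33 \right)} \right)} - -1656423 = 1073 - -1656423 = 1073 + 1656423 = 1657496$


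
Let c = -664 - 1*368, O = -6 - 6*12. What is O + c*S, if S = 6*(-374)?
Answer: 2315730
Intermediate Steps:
O = -78 (O = -6 - 72 = -78)
c = -1032 (c = -664 - 368 = -1032)
S = -2244
O + c*S = -78 - 1032*(-2244) = -78 + 2315808 = 2315730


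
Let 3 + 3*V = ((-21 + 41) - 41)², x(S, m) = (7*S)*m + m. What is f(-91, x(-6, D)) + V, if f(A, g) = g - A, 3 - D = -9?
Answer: -255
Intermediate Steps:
D = 12 (D = 3 - 1*(-9) = 3 + 9 = 12)
x(S, m) = m + 7*S*m (x(S, m) = 7*S*m + m = m + 7*S*m)
V = 146 (V = -1 + ((-21 + 41) - 41)²/3 = -1 + (20 - 41)²/3 = -1 + (⅓)*(-21)² = -1 + (⅓)*441 = -1 + 147 = 146)
f(-91, x(-6, D)) + V = (12*(1 + 7*(-6)) - 1*(-91)) + 146 = (12*(1 - 42) + 91) + 146 = (12*(-41) + 91) + 146 = (-492 + 91) + 146 = -401 + 146 = -255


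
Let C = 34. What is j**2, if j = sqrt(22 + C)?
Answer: 56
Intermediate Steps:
j = 2*sqrt(14) (j = sqrt(22 + 34) = sqrt(56) = 2*sqrt(14) ≈ 7.4833)
j**2 = (2*sqrt(14))**2 = 56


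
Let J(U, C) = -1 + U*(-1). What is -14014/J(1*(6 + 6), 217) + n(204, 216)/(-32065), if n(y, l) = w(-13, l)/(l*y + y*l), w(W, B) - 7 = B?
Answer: 3046238616737/2825824320 ≈ 1078.0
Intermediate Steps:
w(W, B) = 7 + B
J(U, C) = -1 - U
n(y, l) = (7 + l)/(2*l*y) (n(y, l) = (7 + l)/(l*y + y*l) = (7 + l)/(l*y + l*y) = (7 + l)/((2*l*y)) = (7 + l)*(1/(2*l*y)) = (7 + l)/(2*l*y))
-14014/J(1*(6 + 6), 217) + n(204, 216)/(-32065) = -14014/(-1 - (6 + 6)) + ((1/2)*(7 + 216)/(216*204))/(-32065) = -14014/(-1 - 12) + ((1/2)*(1/216)*(1/204)*223)*(-1/32065) = -14014/(-1 - 1*12) + (223/88128)*(-1/32065) = -14014/(-1 - 12) - 223/2825824320 = -14014/(-13) - 223/2825824320 = -14014*(-1/13) - 223/2825824320 = 1078 - 223/2825824320 = 3046238616737/2825824320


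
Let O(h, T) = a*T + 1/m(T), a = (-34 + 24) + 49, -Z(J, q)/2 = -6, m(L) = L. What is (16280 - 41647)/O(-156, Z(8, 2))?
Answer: -304404/5617 ≈ -54.193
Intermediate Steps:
Z(J, q) = 12 (Z(J, q) = -2*(-6) = 12)
a = 39 (a = -10 + 49 = 39)
O(h, T) = 1/T + 39*T (O(h, T) = 39*T + 1/T = 1/T + 39*T)
(16280 - 41647)/O(-156, Z(8, 2)) = (16280 - 41647)/(1/12 + 39*12) = -25367/(1/12 + 468) = -25367/5617/12 = -25367*12/5617 = -304404/5617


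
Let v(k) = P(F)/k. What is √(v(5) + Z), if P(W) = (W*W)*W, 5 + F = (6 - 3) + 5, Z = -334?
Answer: I*√8215/5 ≈ 18.127*I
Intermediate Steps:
F = 3 (F = -5 + ((6 - 3) + 5) = -5 + (3 + 5) = -5 + 8 = 3)
P(W) = W³ (P(W) = W²*W = W³)
v(k) = 27/k (v(k) = 3³/k = 27/k)
√(v(5) + Z) = √(27/5 - 334) = √(-1643/5) = I*√8215/5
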